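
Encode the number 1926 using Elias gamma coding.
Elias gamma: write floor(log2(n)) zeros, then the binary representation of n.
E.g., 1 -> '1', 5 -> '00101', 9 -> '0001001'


num_bits = floor(log2(1926)) + 1 = 11
leading_zeros = num_bits - 1 = 10
binary(1926) = 11110000110

Elias gamma(1926) = '0000000000' + '11110000110' = 000000000011110000110 (21 bits)


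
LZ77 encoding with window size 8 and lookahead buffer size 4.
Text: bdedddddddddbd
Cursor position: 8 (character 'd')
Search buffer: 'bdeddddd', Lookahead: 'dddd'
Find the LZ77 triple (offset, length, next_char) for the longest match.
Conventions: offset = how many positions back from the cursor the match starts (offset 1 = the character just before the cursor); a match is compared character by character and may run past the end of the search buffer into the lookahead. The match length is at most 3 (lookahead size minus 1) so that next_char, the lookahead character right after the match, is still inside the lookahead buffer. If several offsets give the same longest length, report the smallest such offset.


Try each offset into the search buffer:
  offset=1 (pos 7, char 'd'): match length 3
  offset=2 (pos 6, char 'd'): match length 3
  offset=3 (pos 5, char 'd'): match length 3
  offset=4 (pos 4, char 'd'): match length 3
  offset=5 (pos 3, char 'd'): match length 3
  offset=6 (pos 2, char 'e'): match length 0
  offset=7 (pos 1, char 'd'): match length 1
  offset=8 (pos 0, char 'b'): match length 0
Longest match has length 3, found at offsets 1, 2, 3, 4, 5; take the smallest, offset 1.
next_char = character at position 8 + 3 = 11 -> 'd'

Best match: offset=1, length=3 (matching 'ddd' starting at position 7)
LZ77 triple: (1, 3, 'd')


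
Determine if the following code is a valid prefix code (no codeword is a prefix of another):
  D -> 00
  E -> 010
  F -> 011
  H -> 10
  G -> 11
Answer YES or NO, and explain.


Checking each pair (does one codeword prefix another?):
  D='00' vs E='010': no prefix
  D='00' vs F='011': no prefix
  D='00' vs H='10': no prefix
  D='00' vs G='11': no prefix
  E='010' vs D='00': no prefix
  E='010' vs F='011': no prefix
  E='010' vs H='10': no prefix
  E='010' vs G='11': no prefix
  F='011' vs D='00': no prefix
  F='011' vs E='010': no prefix
  F='011' vs H='10': no prefix
  F='011' vs G='11': no prefix
  H='10' vs D='00': no prefix
  H='10' vs E='010': no prefix
  H='10' vs F='011': no prefix
  H='10' vs G='11': no prefix
  G='11' vs D='00': no prefix
  G='11' vs E='010': no prefix
  G='11' vs F='011': no prefix
  G='11' vs H='10': no prefix
No violation found over all pairs.

YES -- this is a valid prefix code. No codeword is a prefix of any other codeword.


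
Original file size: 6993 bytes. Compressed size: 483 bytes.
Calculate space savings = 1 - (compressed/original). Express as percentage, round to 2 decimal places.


ratio = compressed/original = 483/6993 = 0.069069
savings = 1 - ratio = 1 - 0.069069 = 0.930931
as a percentage: 0.930931 * 100 = 93.09%

Space savings = 1 - 483/6993 = 93.09%


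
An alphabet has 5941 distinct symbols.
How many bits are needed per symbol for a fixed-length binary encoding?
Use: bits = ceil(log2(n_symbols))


log2(5941) = 12.5365
Bracket: 2^12 = 4096 < 5941 <= 2^13 = 8192
So ceil(log2(5941)) = 13

bits = ceil(log2(5941)) = ceil(12.5365) = 13 bits


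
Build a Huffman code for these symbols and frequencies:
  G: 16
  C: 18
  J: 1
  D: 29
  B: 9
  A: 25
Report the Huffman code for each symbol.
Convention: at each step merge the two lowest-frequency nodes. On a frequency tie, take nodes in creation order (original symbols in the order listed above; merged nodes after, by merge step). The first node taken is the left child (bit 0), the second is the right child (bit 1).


Huffman tree construction:
Step 1: Merge J(1) + B(9) = 10
Step 2: Merge (J+B)(10) + G(16) = 26
Step 3: Merge C(18) + A(25) = 43
Step 4: Merge ((J+B)+G)(26) + D(29) = 55
Step 5: Merge (C+A)(43) + (((J+B)+G)+D)(55) = 98
Read each symbol's code off the tree from the root (left child = 0, right child = 1).

Codes:
  G: 101 (length 3)
  C: 00 (length 2)
  J: 1000 (length 4)
  D: 11 (length 2)
  B: 1001 (length 4)
  A: 01 (length 2)
Average code length: 232/98 = 2.3673 bits/symbol


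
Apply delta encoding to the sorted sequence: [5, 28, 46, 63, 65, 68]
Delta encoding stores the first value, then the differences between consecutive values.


First value: 5
Deltas:
  28 - 5 = 23
  46 - 28 = 18
  63 - 46 = 17
  65 - 63 = 2
  68 - 65 = 3


Delta encoded: [5, 23, 18, 17, 2, 3]


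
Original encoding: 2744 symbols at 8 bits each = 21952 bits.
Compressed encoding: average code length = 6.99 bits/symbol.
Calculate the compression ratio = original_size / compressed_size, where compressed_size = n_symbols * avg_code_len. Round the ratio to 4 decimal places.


original_size = n_symbols * orig_bits = 2744 * 8 = 21952 bits
compressed_size = n_symbols * avg_code_len = 2744 * 6.99 = 19180.56 bits
ratio = original_size / compressed_size = 21952 / 19180.56 = 1.1445

Compression ratio = 1.1445


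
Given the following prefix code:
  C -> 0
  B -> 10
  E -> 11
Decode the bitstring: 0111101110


Decoding step by step:
Bits 0 -> C
Bits 11 -> E
Bits 11 -> E
Bits 0 -> C
Bits 11 -> E
Bits 10 -> B


Decoded message: CEECEB


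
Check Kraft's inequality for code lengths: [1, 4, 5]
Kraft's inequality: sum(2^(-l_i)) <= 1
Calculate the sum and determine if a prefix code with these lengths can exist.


Sum = 2^(-1) + 2^(-4) + 2^(-5)
    = 0.5 + 0.0625 + 0.03125
    = 19/32 = 0.59375
Since 0.59375 <= 1, Kraft's inequality IS satisfied.
A prefix code with these lengths CAN exist.

Kraft sum = 0.59375. Satisfied.


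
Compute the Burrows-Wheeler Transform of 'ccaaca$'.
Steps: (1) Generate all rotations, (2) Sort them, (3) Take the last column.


Rotations (sorted):
  0: $ccaaca -> last char: a
  1: a$ccaac -> last char: c
  2: aaca$cc -> last char: c
  3: aca$cca -> last char: a
  4: ca$ccaa -> last char: a
  5: caaca$c -> last char: c
  6: ccaaca$ -> last char: $


BWT = accaac$


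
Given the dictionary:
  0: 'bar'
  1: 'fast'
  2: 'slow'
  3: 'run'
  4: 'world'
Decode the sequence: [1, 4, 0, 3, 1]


Look up each index in the dictionary:
  1 -> 'fast'
  4 -> 'world'
  0 -> 'bar'
  3 -> 'run'
  1 -> 'fast'

Decoded: "fast world bar run fast"


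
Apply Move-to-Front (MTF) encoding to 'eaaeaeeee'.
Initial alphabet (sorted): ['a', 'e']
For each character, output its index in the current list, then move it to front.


MTF encoding:
'e': index 1 in ['a', 'e'] -> ['e', 'a']
'a': index 1 in ['e', 'a'] -> ['a', 'e']
'a': index 0 in ['a', 'e'] -> ['a', 'e']
'e': index 1 in ['a', 'e'] -> ['e', 'a']
'a': index 1 in ['e', 'a'] -> ['a', 'e']
'e': index 1 in ['a', 'e'] -> ['e', 'a']
'e': index 0 in ['e', 'a'] -> ['e', 'a']
'e': index 0 in ['e', 'a'] -> ['e', 'a']
'e': index 0 in ['e', 'a'] -> ['e', 'a']


Output: [1, 1, 0, 1, 1, 1, 0, 0, 0]


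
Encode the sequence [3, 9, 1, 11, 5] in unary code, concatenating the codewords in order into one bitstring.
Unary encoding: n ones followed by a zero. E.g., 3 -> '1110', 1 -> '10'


Encode each number as n ones followed by a terminating 0:
  3 -> 1110 (4 bits)
  9 -> 1111111110 (10 bits)
  1 -> 10 (2 bits)
  11 -> 111111111110 (12 bits)
  5 -> 111110 (6 bits)
Total length = 4 + 10 + 2 + 12 + 6 = 34 bits.

Unary([3, 9, 1, 11, 5]) = 1110111111111010111111111110111110 (34 bits)


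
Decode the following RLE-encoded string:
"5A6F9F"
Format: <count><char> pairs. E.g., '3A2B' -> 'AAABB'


Expanding each <count><char> pair:
  5A -> 'AAAAA'
  6F -> 'FFFFFF'
  9F -> 'FFFFFFFFF'

Decoded = AAAAAFFFFFFFFFFFFFFF


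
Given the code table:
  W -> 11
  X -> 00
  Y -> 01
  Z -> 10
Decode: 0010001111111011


Decoding:
00 -> X
10 -> Z
00 -> X
11 -> W
11 -> W
11 -> W
10 -> Z
11 -> W


Result: XZXWWWZW


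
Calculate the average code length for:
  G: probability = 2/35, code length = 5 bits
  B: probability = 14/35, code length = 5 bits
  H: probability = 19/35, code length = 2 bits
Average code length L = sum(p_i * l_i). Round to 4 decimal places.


Weighted contributions p_i * l_i:
  G: (2/35) * 5 = 10/35
  B: (14/35) * 5 = 70/35
  H: (19/35) * 2 = 38/35
Sum = (10 + 70 + 38)/35 = 118/35

L = 118/35 = 3.3714 bits/symbol


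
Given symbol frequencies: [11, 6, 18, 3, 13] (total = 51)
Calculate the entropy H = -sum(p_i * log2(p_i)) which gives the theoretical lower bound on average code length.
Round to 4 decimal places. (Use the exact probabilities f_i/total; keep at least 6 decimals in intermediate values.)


Per-symbol terms -p_i * log2(p_i) with p_i = f_i/51:
  p = 11/51 = 0.215686: log2(p) = -2.212994, -p*log2(p) = 0.477312
  p = 6/51 = 0.117647: log2(p) = -3.087463, -p*log2(p) = 0.363231
  p = 18/51 = 0.352941: log2(p) = -1.502500, -p*log2(p) = 0.530294
  p = 3/51 = 0.058824: log2(p) = -4.087463, -p*log2(p) = 0.240439
  p = 13/51 = 0.254902: log2(p) = -1.971986, -p*log2(p) = 0.502663
H = 0.477312 + 0.363231 + 0.530294 + 0.240439 + 0.502663 = 2.113939

H = 2.1139 bits/symbol


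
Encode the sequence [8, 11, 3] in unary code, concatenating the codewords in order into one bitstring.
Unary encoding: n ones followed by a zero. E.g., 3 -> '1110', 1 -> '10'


Encode each number as n ones followed by a terminating 0:
  8 -> 111111110 (9 bits)
  11 -> 111111111110 (12 bits)
  3 -> 1110 (4 bits)
Total length = 9 + 12 + 4 = 25 bits.

Unary([8, 11, 3]) = 1111111101111111111101110 (25 bits)


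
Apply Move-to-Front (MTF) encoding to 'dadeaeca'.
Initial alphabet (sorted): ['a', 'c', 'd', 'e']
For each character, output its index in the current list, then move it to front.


MTF encoding:
'd': index 2 in ['a', 'c', 'd', 'e'] -> ['d', 'a', 'c', 'e']
'a': index 1 in ['d', 'a', 'c', 'e'] -> ['a', 'd', 'c', 'e']
'd': index 1 in ['a', 'd', 'c', 'e'] -> ['d', 'a', 'c', 'e']
'e': index 3 in ['d', 'a', 'c', 'e'] -> ['e', 'd', 'a', 'c']
'a': index 2 in ['e', 'd', 'a', 'c'] -> ['a', 'e', 'd', 'c']
'e': index 1 in ['a', 'e', 'd', 'c'] -> ['e', 'a', 'd', 'c']
'c': index 3 in ['e', 'a', 'd', 'c'] -> ['c', 'e', 'a', 'd']
'a': index 2 in ['c', 'e', 'a', 'd'] -> ['a', 'c', 'e', 'd']


Output: [2, 1, 1, 3, 2, 1, 3, 2]


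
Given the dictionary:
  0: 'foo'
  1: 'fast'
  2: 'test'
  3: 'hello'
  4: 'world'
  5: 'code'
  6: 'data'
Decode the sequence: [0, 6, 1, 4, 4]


Look up each index in the dictionary:
  0 -> 'foo'
  6 -> 'data'
  1 -> 'fast'
  4 -> 'world'
  4 -> 'world'

Decoded: "foo data fast world world"


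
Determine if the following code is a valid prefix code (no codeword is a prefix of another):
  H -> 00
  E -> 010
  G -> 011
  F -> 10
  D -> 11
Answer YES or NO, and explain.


Checking each pair (does one codeword prefix another?):
  H='00' vs E='010': no prefix
  H='00' vs G='011': no prefix
  H='00' vs F='10': no prefix
  H='00' vs D='11': no prefix
  E='010' vs H='00': no prefix
  E='010' vs G='011': no prefix
  E='010' vs F='10': no prefix
  E='010' vs D='11': no prefix
  G='011' vs H='00': no prefix
  G='011' vs E='010': no prefix
  G='011' vs F='10': no prefix
  G='011' vs D='11': no prefix
  F='10' vs H='00': no prefix
  F='10' vs E='010': no prefix
  F='10' vs G='011': no prefix
  F='10' vs D='11': no prefix
  D='11' vs H='00': no prefix
  D='11' vs E='010': no prefix
  D='11' vs G='011': no prefix
  D='11' vs F='10': no prefix
No violation found over all pairs.

YES -- this is a valid prefix code. No codeword is a prefix of any other codeword.


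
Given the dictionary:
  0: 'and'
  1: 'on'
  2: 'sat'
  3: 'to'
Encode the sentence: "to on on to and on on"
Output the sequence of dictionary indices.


Look up each word in the dictionary:
  'to' -> 3
  'on' -> 1
  'on' -> 1
  'to' -> 3
  'and' -> 0
  'on' -> 1
  'on' -> 1

Encoded: [3, 1, 1, 3, 0, 1, 1]


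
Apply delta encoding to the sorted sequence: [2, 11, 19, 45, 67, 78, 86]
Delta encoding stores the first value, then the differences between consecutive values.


First value: 2
Deltas:
  11 - 2 = 9
  19 - 11 = 8
  45 - 19 = 26
  67 - 45 = 22
  78 - 67 = 11
  86 - 78 = 8


Delta encoded: [2, 9, 8, 26, 22, 11, 8]


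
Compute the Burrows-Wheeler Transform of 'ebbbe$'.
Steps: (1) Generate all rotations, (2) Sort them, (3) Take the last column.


Rotations (sorted):
  0: $ebbbe -> last char: e
  1: bbbe$e -> last char: e
  2: bbe$eb -> last char: b
  3: be$ebb -> last char: b
  4: e$ebbb -> last char: b
  5: ebbbe$ -> last char: $


BWT = eebbb$


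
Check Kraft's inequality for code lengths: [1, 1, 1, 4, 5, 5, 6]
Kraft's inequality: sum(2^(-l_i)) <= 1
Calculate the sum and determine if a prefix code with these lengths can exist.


Sum = 2^(-1) + 2^(-1) + 2^(-1) + 2^(-4) + 2^(-5) + 2^(-5) + 2^(-6)
    = 0.5 + 0.5 + 0.5 + 0.0625 + 0.03125 + 0.03125 + 0.015625
    = 105/64 = 1.640625
Since 1.640625 > 1, Kraft's inequality is NOT satisfied.
A prefix code with these lengths CANNOT exist.

Kraft sum = 1.640625. Not satisfied.


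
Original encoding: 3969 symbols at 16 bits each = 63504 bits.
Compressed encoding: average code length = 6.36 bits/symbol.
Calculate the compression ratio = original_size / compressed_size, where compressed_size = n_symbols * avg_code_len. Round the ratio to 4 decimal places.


original_size = n_symbols * orig_bits = 3969 * 16 = 63504 bits
compressed_size = n_symbols * avg_code_len = 3969 * 6.36 = 25242.84 bits
ratio = original_size / compressed_size = 63504 / 25242.84 = 2.5157

Compression ratio = 2.5157


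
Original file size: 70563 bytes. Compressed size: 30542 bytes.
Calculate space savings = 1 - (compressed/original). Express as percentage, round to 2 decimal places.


ratio = compressed/original = 30542/70563 = 0.432833
savings = 1 - ratio = 1 - 0.432833 = 0.567167
as a percentage: 0.567167 * 100 = 56.72%

Space savings = 1 - 30542/70563 = 56.72%


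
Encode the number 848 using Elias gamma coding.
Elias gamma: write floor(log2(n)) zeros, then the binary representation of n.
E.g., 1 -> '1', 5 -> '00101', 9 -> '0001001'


num_bits = floor(log2(848)) + 1 = 10
leading_zeros = num_bits - 1 = 9
binary(848) = 1101010000

Elias gamma(848) = '000000000' + '1101010000' = 0000000001101010000 (19 bits)


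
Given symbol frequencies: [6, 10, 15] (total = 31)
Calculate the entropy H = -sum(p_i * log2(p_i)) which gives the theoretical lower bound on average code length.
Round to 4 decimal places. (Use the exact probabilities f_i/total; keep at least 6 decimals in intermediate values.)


Per-symbol terms -p_i * log2(p_i) with p_i = f_i/31:
  p = 6/31 = 0.193548: log2(p) = -2.369234, -p*log2(p) = 0.458561
  p = 10/31 = 0.322581: log2(p) = -1.632268, -p*log2(p) = 0.526538
  p = 15/31 = 0.483871: log2(p) = -1.047306, -p*log2(p) = 0.506761
H = 0.458561 + 0.526538 + 0.506761 = 1.491860

H = 1.4919 bits/symbol


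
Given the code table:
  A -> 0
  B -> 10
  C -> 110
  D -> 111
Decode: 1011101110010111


Decoding:
10 -> B
111 -> D
0 -> A
111 -> D
0 -> A
0 -> A
10 -> B
111 -> D


Result: BDADAABD


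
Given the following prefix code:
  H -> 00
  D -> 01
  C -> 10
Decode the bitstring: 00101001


Decoding step by step:
Bits 00 -> H
Bits 10 -> C
Bits 10 -> C
Bits 01 -> D


Decoded message: HCCD


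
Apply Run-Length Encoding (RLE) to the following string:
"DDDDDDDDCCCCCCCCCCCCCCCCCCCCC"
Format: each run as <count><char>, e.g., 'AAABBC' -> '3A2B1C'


Scanning runs left to right:
  i=0: run of 'D' x 8 -> '8D'
  i=8: run of 'C' x 21 -> '21C'

RLE = 8D21C


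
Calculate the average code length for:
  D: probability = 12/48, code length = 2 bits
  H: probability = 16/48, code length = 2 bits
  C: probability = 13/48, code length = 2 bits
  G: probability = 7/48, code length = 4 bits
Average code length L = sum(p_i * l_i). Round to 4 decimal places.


Weighted contributions p_i * l_i:
  D: (12/48) * 2 = 24/48
  H: (16/48) * 2 = 32/48
  C: (13/48) * 2 = 26/48
  G: (7/48) * 4 = 28/48
Sum = (24 + 32 + 26 + 28)/48 = 110/48

L = 110/48 = 2.2917 bits/symbol


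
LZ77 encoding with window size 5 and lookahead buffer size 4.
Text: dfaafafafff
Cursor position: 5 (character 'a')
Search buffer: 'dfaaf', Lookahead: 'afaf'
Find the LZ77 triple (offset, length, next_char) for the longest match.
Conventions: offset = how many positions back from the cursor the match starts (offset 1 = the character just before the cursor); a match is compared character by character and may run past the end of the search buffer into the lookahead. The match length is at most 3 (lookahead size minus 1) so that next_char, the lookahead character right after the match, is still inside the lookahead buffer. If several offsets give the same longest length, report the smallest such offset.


Try each offset into the search buffer:
  offset=1 (pos 4, char 'f'): match length 0
  offset=2 (pos 3, char 'a'): match length 3
  offset=3 (pos 2, char 'a'): match length 1
  offset=4 (pos 1, char 'f'): match length 0
  offset=5 (pos 0, char 'd'): match length 0
Longest match has length 3 at offset 2.
next_char = character at position 5 + 3 = 8 -> 'f'

Best match: offset=2, length=3 (matching 'afa' starting at position 3)
LZ77 triple: (2, 3, 'f')


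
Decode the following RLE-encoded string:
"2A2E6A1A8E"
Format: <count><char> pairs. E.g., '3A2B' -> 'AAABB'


Expanding each <count><char> pair:
  2A -> 'AA'
  2E -> 'EE'
  6A -> 'AAAAAA'
  1A -> 'A'
  8E -> 'EEEEEEEE'

Decoded = AAEEAAAAAAAEEEEEEEE


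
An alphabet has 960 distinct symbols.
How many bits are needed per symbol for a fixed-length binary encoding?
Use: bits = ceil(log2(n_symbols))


log2(960) = 9.9069
Bracket: 2^9 = 512 < 960 <= 2^10 = 1024
So ceil(log2(960)) = 10

bits = ceil(log2(960)) = ceil(9.9069) = 10 bits


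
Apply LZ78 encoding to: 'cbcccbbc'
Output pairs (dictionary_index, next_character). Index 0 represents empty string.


LZ78 encoding steps:
Dictionary: {0: ''}
Step 1: w='' (idx 0), next='c' -> output (0, 'c'), add 'c' as idx 1
Step 2: w='' (idx 0), next='b' -> output (0, 'b'), add 'b' as idx 2
Step 3: w='c' (idx 1), next='c' -> output (1, 'c'), add 'cc' as idx 3
Step 4: w='c' (idx 1), next='b' -> output (1, 'b'), add 'cb' as idx 4
Step 5: w='b' (idx 2), next='c' -> output (2, 'c'), add 'bc' as idx 5


Encoded: [(0, 'c'), (0, 'b'), (1, 'c'), (1, 'b'), (2, 'c')]


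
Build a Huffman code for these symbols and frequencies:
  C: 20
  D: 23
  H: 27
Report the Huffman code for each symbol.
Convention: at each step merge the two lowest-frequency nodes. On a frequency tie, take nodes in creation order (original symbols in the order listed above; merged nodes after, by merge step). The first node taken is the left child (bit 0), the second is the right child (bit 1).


Huffman tree construction:
Step 1: Merge C(20) + D(23) = 43
Step 2: Merge H(27) + (C+D)(43) = 70
Read each symbol's code off the tree from the root (left child = 0, right child = 1).

Codes:
  C: 10 (length 2)
  D: 11 (length 2)
  H: 0 (length 1)
Average code length: 113/70 = 1.6143 bits/symbol


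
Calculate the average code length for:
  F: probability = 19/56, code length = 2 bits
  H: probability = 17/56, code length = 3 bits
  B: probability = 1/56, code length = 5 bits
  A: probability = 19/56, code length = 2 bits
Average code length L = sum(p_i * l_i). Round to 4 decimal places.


Weighted contributions p_i * l_i:
  F: (19/56) * 2 = 38/56
  H: (17/56) * 3 = 51/56
  B: (1/56) * 5 = 5/56
  A: (19/56) * 2 = 38/56
Sum = (38 + 51 + 5 + 38)/56 = 132/56

L = 132/56 = 2.3571 bits/symbol


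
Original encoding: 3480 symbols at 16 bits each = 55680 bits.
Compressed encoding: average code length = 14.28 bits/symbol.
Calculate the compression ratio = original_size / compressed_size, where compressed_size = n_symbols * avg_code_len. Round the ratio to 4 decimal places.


original_size = n_symbols * orig_bits = 3480 * 16 = 55680 bits
compressed_size = n_symbols * avg_code_len = 3480 * 14.28 = 49694.4 bits
ratio = original_size / compressed_size = 55680 / 49694.4 = 1.1204

Compression ratio = 1.1204


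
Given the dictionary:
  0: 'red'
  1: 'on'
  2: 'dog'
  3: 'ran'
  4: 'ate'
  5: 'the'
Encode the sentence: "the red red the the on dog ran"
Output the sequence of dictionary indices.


Look up each word in the dictionary:
  'the' -> 5
  'red' -> 0
  'red' -> 0
  'the' -> 5
  'the' -> 5
  'on' -> 1
  'dog' -> 2
  'ran' -> 3

Encoded: [5, 0, 0, 5, 5, 1, 2, 3]


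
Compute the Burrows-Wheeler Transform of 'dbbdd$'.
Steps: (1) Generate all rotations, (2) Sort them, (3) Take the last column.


Rotations (sorted):
  0: $dbbdd -> last char: d
  1: bbdd$d -> last char: d
  2: bdd$db -> last char: b
  3: d$dbbd -> last char: d
  4: dbbdd$ -> last char: $
  5: dd$dbb -> last char: b


BWT = ddbd$b


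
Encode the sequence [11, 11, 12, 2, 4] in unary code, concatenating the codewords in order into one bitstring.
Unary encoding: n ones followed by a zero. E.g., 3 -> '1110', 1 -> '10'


Encode each number as n ones followed by a terminating 0:
  11 -> 111111111110 (12 bits)
  11 -> 111111111110 (12 bits)
  12 -> 1111111111110 (13 bits)
  2 -> 110 (3 bits)
  4 -> 11110 (5 bits)
Total length = 12 + 12 + 13 + 3 + 5 = 45 bits.

Unary([11, 11, 12, 2, 4]) = 111111111110111111111110111111111111011011110 (45 bits)


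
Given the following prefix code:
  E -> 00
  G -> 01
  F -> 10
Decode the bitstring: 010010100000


Decoding step by step:
Bits 01 -> G
Bits 00 -> E
Bits 10 -> F
Bits 10 -> F
Bits 00 -> E
Bits 00 -> E


Decoded message: GEFFEE


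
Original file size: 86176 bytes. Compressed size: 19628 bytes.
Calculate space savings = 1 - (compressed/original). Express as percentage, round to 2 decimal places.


ratio = compressed/original = 19628/86176 = 0.227766
savings = 1 - ratio = 1 - 0.227766 = 0.772234
as a percentage: 0.772234 * 100 = 77.22%

Space savings = 1 - 19628/86176 = 77.22%


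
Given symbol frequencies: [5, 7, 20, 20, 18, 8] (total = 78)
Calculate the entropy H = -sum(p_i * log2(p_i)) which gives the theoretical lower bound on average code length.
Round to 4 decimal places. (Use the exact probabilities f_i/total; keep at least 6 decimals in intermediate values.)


Per-symbol terms -p_i * log2(p_i) with p_i = f_i/78:
  p = 5/78 = 0.064103: log2(p) = -3.963474, -p*log2(p) = 0.254069
  p = 7/78 = 0.089744: log2(p) = -3.478047, -p*log2(p) = 0.312132
  p = 20/78 = 0.256410: log2(p) = -1.963474, -p*log2(p) = 0.503455
  p = 20/78 = 0.256410: log2(p) = -1.963474, -p*log2(p) = 0.503455
  p = 18/78 = 0.230769: log2(p) = -2.115477, -p*log2(p) = 0.488187
  p = 8/78 = 0.102564: log2(p) = -3.285402, -p*log2(p) = 0.336964
H = 0.254069 + 0.312132 + 0.503455 + 0.503455 + 0.488187 + 0.336964 = 2.398262

H = 2.3983 bits/symbol


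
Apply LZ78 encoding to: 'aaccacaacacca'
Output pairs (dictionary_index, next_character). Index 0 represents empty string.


LZ78 encoding steps:
Dictionary: {0: ''}
Step 1: w='' (idx 0), next='a' -> output (0, 'a'), add 'a' as idx 1
Step 2: w='a' (idx 1), next='c' -> output (1, 'c'), add 'ac' as idx 2
Step 3: w='' (idx 0), next='c' -> output (0, 'c'), add 'c' as idx 3
Step 4: w='ac' (idx 2), next='a' -> output (2, 'a'), add 'aca' as idx 4
Step 5: w='aca' (idx 4), next='c' -> output (4, 'c'), add 'acac' as idx 5
Step 6: w='c' (idx 3), next='a' -> output (3, 'a'), add 'ca' as idx 6


Encoded: [(0, 'a'), (1, 'c'), (0, 'c'), (2, 'a'), (4, 'c'), (3, 'a')]


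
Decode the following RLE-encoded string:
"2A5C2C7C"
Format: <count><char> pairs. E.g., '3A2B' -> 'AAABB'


Expanding each <count><char> pair:
  2A -> 'AA'
  5C -> 'CCCCC'
  2C -> 'CC'
  7C -> 'CCCCCCC'

Decoded = AACCCCCCCCCCCCCC


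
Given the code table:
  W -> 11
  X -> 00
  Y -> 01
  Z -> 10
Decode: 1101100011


Decoding:
11 -> W
01 -> Y
10 -> Z
00 -> X
11 -> W


Result: WYZXW


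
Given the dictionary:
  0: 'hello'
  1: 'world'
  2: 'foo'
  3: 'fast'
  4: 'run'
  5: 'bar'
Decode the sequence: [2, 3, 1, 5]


Look up each index in the dictionary:
  2 -> 'foo'
  3 -> 'fast'
  1 -> 'world'
  5 -> 'bar'

Decoded: "foo fast world bar"


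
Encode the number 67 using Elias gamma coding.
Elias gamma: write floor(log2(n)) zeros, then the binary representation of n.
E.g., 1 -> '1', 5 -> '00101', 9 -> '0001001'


num_bits = floor(log2(67)) + 1 = 7
leading_zeros = num_bits - 1 = 6
binary(67) = 1000011

Elias gamma(67) = '000000' + '1000011' = 0000001000011 (13 bits)


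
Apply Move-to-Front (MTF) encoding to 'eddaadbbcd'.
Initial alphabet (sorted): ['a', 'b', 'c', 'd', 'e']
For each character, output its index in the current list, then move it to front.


MTF encoding:
'e': index 4 in ['a', 'b', 'c', 'd', 'e'] -> ['e', 'a', 'b', 'c', 'd']
'd': index 4 in ['e', 'a', 'b', 'c', 'd'] -> ['d', 'e', 'a', 'b', 'c']
'd': index 0 in ['d', 'e', 'a', 'b', 'c'] -> ['d', 'e', 'a', 'b', 'c']
'a': index 2 in ['d', 'e', 'a', 'b', 'c'] -> ['a', 'd', 'e', 'b', 'c']
'a': index 0 in ['a', 'd', 'e', 'b', 'c'] -> ['a', 'd', 'e', 'b', 'c']
'd': index 1 in ['a', 'd', 'e', 'b', 'c'] -> ['d', 'a', 'e', 'b', 'c']
'b': index 3 in ['d', 'a', 'e', 'b', 'c'] -> ['b', 'd', 'a', 'e', 'c']
'b': index 0 in ['b', 'd', 'a', 'e', 'c'] -> ['b', 'd', 'a', 'e', 'c']
'c': index 4 in ['b', 'd', 'a', 'e', 'c'] -> ['c', 'b', 'd', 'a', 'e']
'd': index 2 in ['c', 'b', 'd', 'a', 'e'] -> ['d', 'c', 'b', 'a', 'e']


Output: [4, 4, 0, 2, 0, 1, 3, 0, 4, 2]


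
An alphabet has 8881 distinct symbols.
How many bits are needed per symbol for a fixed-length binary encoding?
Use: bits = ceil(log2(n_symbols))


log2(8881) = 13.1165
Bracket: 2^13 = 8192 < 8881 <= 2^14 = 16384
So ceil(log2(8881)) = 14

bits = ceil(log2(8881)) = ceil(13.1165) = 14 bits


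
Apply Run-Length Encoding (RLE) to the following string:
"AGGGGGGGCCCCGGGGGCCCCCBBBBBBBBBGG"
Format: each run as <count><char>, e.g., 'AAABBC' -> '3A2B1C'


Scanning runs left to right:
  i=0: run of 'A' x 1 -> '1A'
  i=1: run of 'G' x 7 -> '7G'
  i=8: run of 'C' x 4 -> '4C'
  i=12: run of 'G' x 5 -> '5G'
  i=17: run of 'C' x 5 -> '5C'
  i=22: run of 'B' x 9 -> '9B'
  i=31: run of 'G' x 2 -> '2G'

RLE = 1A7G4C5G5C9B2G


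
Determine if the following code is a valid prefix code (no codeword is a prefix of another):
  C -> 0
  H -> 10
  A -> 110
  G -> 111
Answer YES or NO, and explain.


Checking each pair (does one codeword prefix another?):
  C='0' vs H='10': no prefix
  C='0' vs A='110': no prefix
  C='0' vs G='111': no prefix
  H='10' vs C='0': no prefix
  H='10' vs A='110': no prefix
  H='10' vs G='111': no prefix
  A='110' vs C='0': no prefix
  A='110' vs H='10': no prefix
  A='110' vs G='111': no prefix
  G='111' vs C='0': no prefix
  G='111' vs H='10': no prefix
  G='111' vs A='110': no prefix
No violation found over all pairs.

YES -- this is a valid prefix code. No codeword is a prefix of any other codeword.


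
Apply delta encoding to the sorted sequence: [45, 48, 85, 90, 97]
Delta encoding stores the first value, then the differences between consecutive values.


First value: 45
Deltas:
  48 - 45 = 3
  85 - 48 = 37
  90 - 85 = 5
  97 - 90 = 7


Delta encoded: [45, 3, 37, 5, 7]


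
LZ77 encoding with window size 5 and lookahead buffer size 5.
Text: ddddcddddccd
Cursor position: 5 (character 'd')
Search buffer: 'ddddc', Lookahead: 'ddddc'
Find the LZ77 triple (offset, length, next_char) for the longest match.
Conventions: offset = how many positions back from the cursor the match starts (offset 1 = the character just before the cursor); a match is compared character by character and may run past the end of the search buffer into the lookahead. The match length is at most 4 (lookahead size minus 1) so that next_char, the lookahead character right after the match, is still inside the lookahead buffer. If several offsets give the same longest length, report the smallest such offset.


Try each offset into the search buffer:
  offset=1 (pos 4, char 'c'): match length 0
  offset=2 (pos 3, char 'd'): match length 1
  offset=3 (pos 2, char 'd'): match length 2
  offset=4 (pos 1, char 'd'): match length 3
  offset=5 (pos 0, char 'd'): match length 4
Longest match has length 4 at offset 5.
next_char = character at position 5 + 4 = 9 -> 'c'

Best match: offset=5, length=4 (matching 'dddd' starting at position 0)
LZ77 triple: (5, 4, 'c')


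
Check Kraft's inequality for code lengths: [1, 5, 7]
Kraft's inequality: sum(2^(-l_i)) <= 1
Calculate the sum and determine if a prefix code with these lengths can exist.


Sum = 2^(-1) + 2^(-5) + 2^(-7)
    = 0.5 + 0.03125 + 0.0078125
    = 69/128 = 0.5390625
Since 0.5390625 <= 1, Kraft's inequality IS satisfied.
A prefix code with these lengths CAN exist.

Kraft sum = 0.5390625. Satisfied.


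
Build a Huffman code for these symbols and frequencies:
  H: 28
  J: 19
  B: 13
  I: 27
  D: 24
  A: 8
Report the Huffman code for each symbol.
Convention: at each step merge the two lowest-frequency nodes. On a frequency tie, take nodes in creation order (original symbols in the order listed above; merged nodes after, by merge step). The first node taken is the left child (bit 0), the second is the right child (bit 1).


Huffman tree construction:
Step 1: Merge A(8) + B(13) = 21
Step 2: Merge J(19) + (A+B)(21) = 40
Step 3: Merge D(24) + I(27) = 51
Step 4: Merge H(28) + (J+(A+B))(40) = 68
Step 5: Merge (D+I)(51) + (H+(J+(A+B)))(68) = 119
Read each symbol's code off the tree from the root (left child = 0, right child = 1).

Codes:
  H: 10 (length 2)
  J: 110 (length 3)
  B: 1111 (length 4)
  I: 01 (length 2)
  D: 00 (length 2)
  A: 1110 (length 4)
Average code length: 299/119 = 2.5126 bits/symbol


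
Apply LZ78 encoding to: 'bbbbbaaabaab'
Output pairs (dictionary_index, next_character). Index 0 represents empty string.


LZ78 encoding steps:
Dictionary: {0: ''}
Step 1: w='' (idx 0), next='b' -> output (0, 'b'), add 'b' as idx 1
Step 2: w='b' (idx 1), next='b' -> output (1, 'b'), add 'bb' as idx 2
Step 3: w='bb' (idx 2), next='a' -> output (2, 'a'), add 'bba' as idx 3
Step 4: w='' (idx 0), next='a' -> output (0, 'a'), add 'a' as idx 4
Step 5: w='a' (idx 4), next='b' -> output (4, 'b'), add 'ab' as idx 5
Step 6: w='a' (idx 4), next='a' -> output (4, 'a'), add 'aa' as idx 6
Step 7: w='b' (idx 1), end of input -> output (1, '')


Encoded: [(0, 'b'), (1, 'b'), (2, 'a'), (0, 'a'), (4, 'b'), (4, 'a'), (1, '')]


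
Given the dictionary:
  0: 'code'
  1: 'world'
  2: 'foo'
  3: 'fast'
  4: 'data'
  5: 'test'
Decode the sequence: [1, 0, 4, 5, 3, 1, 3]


Look up each index in the dictionary:
  1 -> 'world'
  0 -> 'code'
  4 -> 'data'
  5 -> 'test'
  3 -> 'fast'
  1 -> 'world'
  3 -> 'fast'

Decoded: "world code data test fast world fast"


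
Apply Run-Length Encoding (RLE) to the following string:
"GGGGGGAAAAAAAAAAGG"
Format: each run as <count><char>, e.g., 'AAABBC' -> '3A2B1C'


Scanning runs left to right:
  i=0: run of 'G' x 6 -> '6G'
  i=6: run of 'A' x 10 -> '10A'
  i=16: run of 'G' x 2 -> '2G'

RLE = 6G10A2G


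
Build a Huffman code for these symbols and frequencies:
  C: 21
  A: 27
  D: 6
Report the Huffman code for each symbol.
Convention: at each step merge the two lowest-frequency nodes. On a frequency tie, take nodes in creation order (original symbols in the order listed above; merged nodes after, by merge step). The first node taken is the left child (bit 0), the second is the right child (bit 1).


Huffman tree construction:
Step 1: Merge D(6) + C(21) = 27
Step 2: Merge A(27) + (D+C)(27) = 54
Read each symbol's code off the tree from the root (left child = 0, right child = 1).

Codes:
  C: 11 (length 2)
  A: 0 (length 1)
  D: 10 (length 2)
Average code length: 81/54 = 1.5000 bits/symbol


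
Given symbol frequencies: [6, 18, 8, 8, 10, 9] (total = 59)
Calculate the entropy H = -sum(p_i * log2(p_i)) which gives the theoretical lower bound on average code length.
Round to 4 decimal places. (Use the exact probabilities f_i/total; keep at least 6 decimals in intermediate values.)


Per-symbol terms -p_i * log2(p_i) with p_i = f_i/59:
  p = 6/59 = 0.101695: log2(p) = -3.297681, -p*log2(p) = 0.335357
  p = 18/59 = 0.305085: log2(p) = -1.712718, -p*log2(p) = 0.522524
  p = 8/59 = 0.135593: log2(p) = -2.882643, -p*log2(p) = 0.390867
  p = 8/59 = 0.135593: log2(p) = -2.882643, -p*log2(p) = 0.390867
  p = 10/59 = 0.169492: log2(p) = -2.560715, -p*log2(p) = 0.434019
  p = 9/59 = 0.152542: log2(p) = -2.712718, -p*log2(p) = 0.413804
H = 0.335357 + 0.522524 + 0.390867 + 0.390867 + 0.434019 + 0.413804 = 2.487438

H = 2.4874 bits/symbol


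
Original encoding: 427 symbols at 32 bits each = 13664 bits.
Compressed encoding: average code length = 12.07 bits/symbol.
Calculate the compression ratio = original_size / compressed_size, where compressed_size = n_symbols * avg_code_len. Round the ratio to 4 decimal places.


original_size = n_symbols * orig_bits = 427 * 32 = 13664 bits
compressed_size = n_symbols * avg_code_len = 427 * 12.07 = 5153.89 bits
ratio = original_size / compressed_size = 13664 / 5153.89 = 2.6512

Compression ratio = 2.6512


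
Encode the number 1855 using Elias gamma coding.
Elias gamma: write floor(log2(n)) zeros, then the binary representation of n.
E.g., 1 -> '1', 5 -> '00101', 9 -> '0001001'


num_bits = floor(log2(1855)) + 1 = 11
leading_zeros = num_bits - 1 = 10
binary(1855) = 11100111111

Elias gamma(1855) = '0000000000' + '11100111111' = 000000000011100111111 (21 bits)


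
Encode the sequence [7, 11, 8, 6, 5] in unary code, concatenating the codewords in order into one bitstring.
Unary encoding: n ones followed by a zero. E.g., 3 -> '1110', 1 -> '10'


Encode each number as n ones followed by a terminating 0:
  7 -> 11111110 (8 bits)
  11 -> 111111111110 (12 bits)
  8 -> 111111110 (9 bits)
  6 -> 1111110 (7 bits)
  5 -> 111110 (6 bits)
Total length = 8 + 12 + 9 + 7 + 6 = 42 bits.

Unary([7, 11, 8, 6, 5]) = 111111101111111111101111111101111110111110 (42 bits)


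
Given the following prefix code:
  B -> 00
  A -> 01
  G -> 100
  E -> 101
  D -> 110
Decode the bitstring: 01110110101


Decoding step by step:
Bits 01 -> A
Bits 110 -> D
Bits 110 -> D
Bits 101 -> E


Decoded message: ADDE


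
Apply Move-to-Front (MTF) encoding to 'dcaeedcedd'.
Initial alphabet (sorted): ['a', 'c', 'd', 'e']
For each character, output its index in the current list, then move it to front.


MTF encoding:
'd': index 2 in ['a', 'c', 'd', 'e'] -> ['d', 'a', 'c', 'e']
'c': index 2 in ['d', 'a', 'c', 'e'] -> ['c', 'd', 'a', 'e']
'a': index 2 in ['c', 'd', 'a', 'e'] -> ['a', 'c', 'd', 'e']
'e': index 3 in ['a', 'c', 'd', 'e'] -> ['e', 'a', 'c', 'd']
'e': index 0 in ['e', 'a', 'c', 'd'] -> ['e', 'a', 'c', 'd']
'd': index 3 in ['e', 'a', 'c', 'd'] -> ['d', 'e', 'a', 'c']
'c': index 3 in ['d', 'e', 'a', 'c'] -> ['c', 'd', 'e', 'a']
'e': index 2 in ['c', 'd', 'e', 'a'] -> ['e', 'c', 'd', 'a']
'd': index 2 in ['e', 'c', 'd', 'a'] -> ['d', 'e', 'c', 'a']
'd': index 0 in ['d', 'e', 'c', 'a'] -> ['d', 'e', 'c', 'a']


Output: [2, 2, 2, 3, 0, 3, 3, 2, 2, 0]


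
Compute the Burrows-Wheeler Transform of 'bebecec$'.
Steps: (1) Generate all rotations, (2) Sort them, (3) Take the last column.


Rotations (sorted):
  0: $bebecec -> last char: c
  1: bebecec$ -> last char: $
  2: becec$be -> last char: e
  3: c$bebece -> last char: e
  4: cec$bebe -> last char: e
  5: ebecec$b -> last char: b
  6: ec$bebec -> last char: c
  7: ecec$beb -> last char: b


BWT = c$eeebcb


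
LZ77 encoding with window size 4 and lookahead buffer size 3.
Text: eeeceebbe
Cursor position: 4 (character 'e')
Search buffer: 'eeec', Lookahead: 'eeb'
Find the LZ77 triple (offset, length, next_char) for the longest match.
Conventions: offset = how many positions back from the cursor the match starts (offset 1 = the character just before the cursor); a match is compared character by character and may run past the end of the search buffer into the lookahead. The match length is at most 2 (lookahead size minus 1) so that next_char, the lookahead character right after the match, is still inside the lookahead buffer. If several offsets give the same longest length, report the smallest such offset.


Try each offset into the search buffer:
  offset=1 (pos 3, char 'c'): match length 0
  offset=2 (pos 2, char 'e'): match length 1
  offset=3 (pos 1, char 'e'): match length 2
  offset=4 (pos 0, char 'e'): match length 2
Longest match has length 2, found at offsets 3, 4; take the smallest, offset 3.
next_char = character at position 4 + 2 = 6 -> 'b'

Best match: offset=3, length=2 (matching 'ee' starting at position 1)
LZ77 triple: (3, 2, 'b')


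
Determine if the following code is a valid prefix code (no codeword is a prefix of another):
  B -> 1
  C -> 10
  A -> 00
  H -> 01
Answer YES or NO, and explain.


Checking each pair (does one codeword prefix another?):
  B='1' vs C='10': prefix -- VIOLATION

NO -- this is NOT a valid prefix code. B (1) is a prefix of C (10).


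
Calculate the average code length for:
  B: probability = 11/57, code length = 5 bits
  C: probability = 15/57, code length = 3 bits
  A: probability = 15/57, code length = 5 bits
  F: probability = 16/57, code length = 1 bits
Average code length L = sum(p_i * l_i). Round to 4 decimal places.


Weighted contributions p_i * l_i:
  B: (11/57) * 5 = 55/57
  C: (15/57) * 3 = 45/57
  A: (15/57) * 5 = 75/57
  F: (16/57) * 1 = 16/57
Sum = (55 + 45 + 75 + 16)/57 = 191/57

L = 191/57 = 3.3509 bits/symbol


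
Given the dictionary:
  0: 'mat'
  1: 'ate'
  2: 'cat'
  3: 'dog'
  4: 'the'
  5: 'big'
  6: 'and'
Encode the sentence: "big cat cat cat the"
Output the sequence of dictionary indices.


Look up each word in the dictionary:
  'big' -> 5
  'cat' -> 2
  'cat' -> 2
  'cat' -> 2
  'the' -> 4

Encoded: [5, 2, 2, 2, 4]


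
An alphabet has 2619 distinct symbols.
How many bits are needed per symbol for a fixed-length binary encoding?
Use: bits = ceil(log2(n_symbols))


log2(2619) = 11.3548
Bracket: 2^11 = 2048 < 2619 <= 2^12 = 4096
So ceil(log2(2619)) = 12

bits = ceil(log2(2619)) = ceil(11.3548) = 12 bits


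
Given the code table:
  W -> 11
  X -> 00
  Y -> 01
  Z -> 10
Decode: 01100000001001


Decoding:
01 -> Y
10 -> Z
00 -> X
00 -> X
00 -> X
10 -> Z
01 -> Y


Result: YZXXXZY


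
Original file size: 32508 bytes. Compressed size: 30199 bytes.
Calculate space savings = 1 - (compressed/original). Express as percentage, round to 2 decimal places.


ratio = compressed/original = 30199/32508 = 0.928971
savings = 1 - ratio = 1 - 0.928971 = 0.071029
as a percentage: 0.071029 * 100 = 7.1%

Space savings = 1 - 30199/32508 = 7.1%


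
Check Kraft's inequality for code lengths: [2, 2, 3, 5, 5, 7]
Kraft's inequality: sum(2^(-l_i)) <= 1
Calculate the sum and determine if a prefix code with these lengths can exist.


Sum = 2^(-2) + 2^(-2) + 2^(-3) + 2^(-5) + 2^(-5) + 2^(-7)
    = 0.25 + 0.25 + 0.125 + 0.03125 + 0.03125 + 0.0078125
    = 89/128 = 0.6953125
Since 0.6953125 <= 1, Kraft's inequality IS satisfied.
A prefix code with these lengths CAN exist.

Kraft sum = 0.6953125. Satisfied.


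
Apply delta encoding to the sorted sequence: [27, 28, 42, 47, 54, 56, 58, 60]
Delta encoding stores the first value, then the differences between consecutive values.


First value: 27
Deltas:
  28 - 27 = 1
  42 - 28 = 14
  47 - 42 = 5
  54 - 47 = 7
  56 - 54 = 2
  58 - 56 = 2
  60 - 58 = 2


Delta encoded: [27, 1, 14, 5, 7, 2, 2, 2]


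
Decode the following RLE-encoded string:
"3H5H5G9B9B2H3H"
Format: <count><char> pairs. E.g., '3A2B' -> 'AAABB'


Expanding each <count><char> pair:
  3H -> 'HHH'
  5H -> 'HHHHH'
  5G -> 'GGGGG'
  9B -> 'BBBBBBBBB'
  9B -> 'BBBBBBBBB'
  2H -> 'HH'
  3H -> 'HHH'

Decoded = HHHHHHHHGGGGGBBBBBBBBBBBBBBBBBBHHHHH


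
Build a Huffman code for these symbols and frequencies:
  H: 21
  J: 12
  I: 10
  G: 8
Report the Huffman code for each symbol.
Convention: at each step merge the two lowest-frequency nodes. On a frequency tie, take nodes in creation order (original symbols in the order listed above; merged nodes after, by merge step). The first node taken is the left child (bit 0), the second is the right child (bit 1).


Huffman tree construction:
Step 1: Merge G(8) + I(10) = 18
Step 2: Merge J(12) + (G+I)(18) = 30
Step 3: Merge H(21) + (J+(G+I))(30) = 51
Read each symbol's code off the tree from the root (left child = 0, right child = 1).

Codes:
  H: 0 (length 1)
  J: 10 (length 2)
  I: 111 (length 3)
  G: 110 (length 3)
Average code length: 99/51 = 1.9412 bits/symbol
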